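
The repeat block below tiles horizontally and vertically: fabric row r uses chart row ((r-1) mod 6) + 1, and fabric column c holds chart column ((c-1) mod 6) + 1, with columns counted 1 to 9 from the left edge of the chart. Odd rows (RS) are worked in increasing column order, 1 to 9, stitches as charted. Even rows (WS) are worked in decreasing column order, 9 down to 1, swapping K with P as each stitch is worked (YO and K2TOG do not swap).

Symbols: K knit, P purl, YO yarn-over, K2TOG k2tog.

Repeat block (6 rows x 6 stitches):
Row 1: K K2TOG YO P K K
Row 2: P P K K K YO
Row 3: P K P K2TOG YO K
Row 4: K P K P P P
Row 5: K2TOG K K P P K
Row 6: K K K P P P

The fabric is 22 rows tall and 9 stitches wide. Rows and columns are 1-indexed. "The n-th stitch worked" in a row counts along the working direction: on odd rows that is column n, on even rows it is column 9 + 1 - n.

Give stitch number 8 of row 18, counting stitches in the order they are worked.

Result:
P

Derivation:
For row 18: chart row = ((18-1) mod 6) + 1 = 6; this is a WS (even) row.
Chart row 6 tiled across columns 1-9: K K K P P P K K K
WS: work from column 9 back to column 1 (reverse the tiled row), swapping K<->P (YO and K2TOG unchanged).
Row 18 as worked: P P P K K K P P P
Counting 8 along the worked row gives P.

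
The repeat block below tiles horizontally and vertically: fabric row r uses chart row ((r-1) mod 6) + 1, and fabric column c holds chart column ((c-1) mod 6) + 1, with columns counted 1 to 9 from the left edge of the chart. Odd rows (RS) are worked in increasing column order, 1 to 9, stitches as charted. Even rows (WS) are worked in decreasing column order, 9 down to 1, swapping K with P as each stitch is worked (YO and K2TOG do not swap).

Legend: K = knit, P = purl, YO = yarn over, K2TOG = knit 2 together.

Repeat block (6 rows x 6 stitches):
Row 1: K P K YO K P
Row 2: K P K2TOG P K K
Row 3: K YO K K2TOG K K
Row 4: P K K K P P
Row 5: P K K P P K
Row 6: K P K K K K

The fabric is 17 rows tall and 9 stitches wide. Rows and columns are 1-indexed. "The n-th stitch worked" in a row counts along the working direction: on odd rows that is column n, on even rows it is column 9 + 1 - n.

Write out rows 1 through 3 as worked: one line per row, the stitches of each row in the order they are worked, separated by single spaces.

== ROWS AS WORKED ==
K P K YO K P K P K
K2TOG K P P P K K2TOG K P
K YO K K2TOG K K K YO K

Derivation:
Row 1: chart row 1, RS - tile across columns 1-9 and work as-is.
Row 2: chart row 2, WS - tiled (columns 1-9): K P K2TOG P K K K P K2TOG; work from column 9 back to 1 with K<->P swapped.
Row 3: chart row 3, RS - tile across columns 1-9 and work as-is.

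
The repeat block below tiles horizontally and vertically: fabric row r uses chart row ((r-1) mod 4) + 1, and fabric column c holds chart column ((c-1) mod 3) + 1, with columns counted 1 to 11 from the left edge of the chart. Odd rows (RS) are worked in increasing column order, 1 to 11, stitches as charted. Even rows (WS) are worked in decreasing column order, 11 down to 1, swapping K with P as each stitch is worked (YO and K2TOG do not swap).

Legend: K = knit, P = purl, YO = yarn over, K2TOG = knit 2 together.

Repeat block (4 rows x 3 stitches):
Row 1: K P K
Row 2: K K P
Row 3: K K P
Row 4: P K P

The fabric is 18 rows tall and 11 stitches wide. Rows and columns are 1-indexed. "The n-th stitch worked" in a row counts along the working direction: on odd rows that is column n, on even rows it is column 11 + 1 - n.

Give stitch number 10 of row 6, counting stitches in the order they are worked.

For row 6: chart row = ((6-1) mod 4) + 1 = 2; this is a WS (even) row.
Chart row 2 tiled across columns 1-11: K K P K K P K K P K K
Wrong side: read the tiled row from column 11 down to 1 and exchange K with P (leave YO, K2TOG).
Row 6 as worked: P P K P P K P P K P P
The 10th stitch worked is P.

Stitch:
P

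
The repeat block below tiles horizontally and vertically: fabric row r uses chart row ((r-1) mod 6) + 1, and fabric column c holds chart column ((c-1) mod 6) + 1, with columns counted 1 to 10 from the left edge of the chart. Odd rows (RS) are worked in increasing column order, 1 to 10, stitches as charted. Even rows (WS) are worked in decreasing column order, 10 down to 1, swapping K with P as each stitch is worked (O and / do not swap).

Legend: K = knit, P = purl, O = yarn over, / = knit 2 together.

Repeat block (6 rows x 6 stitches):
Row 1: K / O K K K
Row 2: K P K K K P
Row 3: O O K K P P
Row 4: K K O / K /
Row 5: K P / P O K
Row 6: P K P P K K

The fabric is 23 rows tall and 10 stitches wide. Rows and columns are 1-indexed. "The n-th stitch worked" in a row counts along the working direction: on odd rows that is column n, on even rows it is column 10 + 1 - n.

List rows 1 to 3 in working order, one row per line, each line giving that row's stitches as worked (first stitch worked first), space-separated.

Rows as worked:
K / O K K K K / O K
P P K P K P P P K P
O O K K P P O O K K

Derivation:
Row 1: chart row 1, RS - tile across columns 1-10 and work as-is.
Row 2: chart row 2, WS - tiled (columns 1-10): K P K K K P K P K K; work from column 10 back to 1 with K<->P swapped.
Row 3: chart row 3, RS - tile across columns 1-10 and work as-is.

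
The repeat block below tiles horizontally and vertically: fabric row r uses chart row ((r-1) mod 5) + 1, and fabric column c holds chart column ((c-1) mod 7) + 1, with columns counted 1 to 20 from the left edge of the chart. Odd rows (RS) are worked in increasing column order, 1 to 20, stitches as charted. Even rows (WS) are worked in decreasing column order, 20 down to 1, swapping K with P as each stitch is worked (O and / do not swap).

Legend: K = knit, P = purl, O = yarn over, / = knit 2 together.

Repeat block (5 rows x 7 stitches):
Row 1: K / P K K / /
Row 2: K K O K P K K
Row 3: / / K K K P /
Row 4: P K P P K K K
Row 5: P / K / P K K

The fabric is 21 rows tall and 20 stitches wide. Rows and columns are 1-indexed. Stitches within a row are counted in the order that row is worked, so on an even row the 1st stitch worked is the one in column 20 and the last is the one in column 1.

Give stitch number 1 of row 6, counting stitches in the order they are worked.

Row 6: (6-1) mod 5 = 0, so use chart row 1. Even row -> WS.
Chart row 1 tiled across columns 1-20: K / P K K / / K / P K K / / K / P K K /
WS row: flip the tiled sequence (start at column 20) and apply K<->P; O and / stay.
Row 6 as worked: / P P K / P / / P P K / P / / P P K / P
Counting 1 along the worked row gives /.

Result:
/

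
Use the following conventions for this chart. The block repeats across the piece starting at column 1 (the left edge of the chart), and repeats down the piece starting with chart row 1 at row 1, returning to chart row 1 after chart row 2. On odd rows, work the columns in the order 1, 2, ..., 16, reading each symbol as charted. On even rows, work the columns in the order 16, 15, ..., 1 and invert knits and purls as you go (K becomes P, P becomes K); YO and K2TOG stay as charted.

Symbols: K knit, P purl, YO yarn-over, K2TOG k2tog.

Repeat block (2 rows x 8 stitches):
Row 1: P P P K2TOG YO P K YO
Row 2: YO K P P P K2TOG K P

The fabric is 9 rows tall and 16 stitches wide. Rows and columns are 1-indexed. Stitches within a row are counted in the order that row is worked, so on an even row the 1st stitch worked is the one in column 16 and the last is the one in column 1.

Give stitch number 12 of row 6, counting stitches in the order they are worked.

Stitch:
K

Derivation:
For row 6: chart row = ((6-1) mod 2) + 1 = 2; this is a WS (even) row.
Chart row 2 tiled across columns 1-16: YO K P P P K2TOG K P YO K P P P K2TOG K P
WS row: flip the tiled sequence (start at column 16) and apply K<->P; YO and K2TOG stay.
Row 6 as worked: K P K2TOG K K K P YO K P K2TOG K K K P YO
The 12th stitch worked is K.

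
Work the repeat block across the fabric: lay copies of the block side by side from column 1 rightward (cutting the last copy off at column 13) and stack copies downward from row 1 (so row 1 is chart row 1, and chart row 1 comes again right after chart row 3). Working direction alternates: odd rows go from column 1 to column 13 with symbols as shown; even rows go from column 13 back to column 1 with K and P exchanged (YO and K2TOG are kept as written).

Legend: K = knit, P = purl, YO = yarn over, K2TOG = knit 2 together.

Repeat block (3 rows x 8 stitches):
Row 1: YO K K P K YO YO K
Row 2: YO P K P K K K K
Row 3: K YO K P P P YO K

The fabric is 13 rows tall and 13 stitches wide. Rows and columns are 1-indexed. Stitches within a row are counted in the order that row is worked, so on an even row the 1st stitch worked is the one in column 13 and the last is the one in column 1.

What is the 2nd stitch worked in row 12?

For row 12: chart row = ((12-1) mod 3) + 1 = 3; this is a WS (even) row.
Chart row 3 tiled across columns 1-13: K YO K P P P YO K K YO K P P
WS row: flip the tiled sequence (start at column 13) and apply K<->P; YO and K2TOG stay.
Row 12 as worked: K K P YO P P YO K K K P YO P
Counting 2 along the worked row gives K.

Stitch:
K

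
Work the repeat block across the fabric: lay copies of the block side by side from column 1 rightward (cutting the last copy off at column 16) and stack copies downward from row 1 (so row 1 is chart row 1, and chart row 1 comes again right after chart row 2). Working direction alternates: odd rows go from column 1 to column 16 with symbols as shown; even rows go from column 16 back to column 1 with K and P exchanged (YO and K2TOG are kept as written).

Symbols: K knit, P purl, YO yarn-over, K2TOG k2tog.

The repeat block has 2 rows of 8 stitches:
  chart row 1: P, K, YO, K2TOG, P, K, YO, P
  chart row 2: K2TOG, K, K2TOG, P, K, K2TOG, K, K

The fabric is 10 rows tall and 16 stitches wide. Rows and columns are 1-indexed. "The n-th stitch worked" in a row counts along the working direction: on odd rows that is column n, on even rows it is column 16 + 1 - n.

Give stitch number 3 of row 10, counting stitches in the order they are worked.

For row 10: chart row = ((10-1) mod 2) + 1 = 2; this is a WS (even) row.
Chart row 2 tiled across columns 1-16: K2TOG K K2TOG P K K2TOG K K K2TOG K K2TOG P K K2TOG K K
WS: work from column 16 back to column 1 (reverse the tiled row), swapping K<->P (YO and K2TOG unchanged).
Row 10 as worked: P P K2TOG P K K2TOG P K2TOG P P K2TOG P K K2TOG P K2TOG
Counting 3 along the worked row gives K2TOG.

Result:
K2TOG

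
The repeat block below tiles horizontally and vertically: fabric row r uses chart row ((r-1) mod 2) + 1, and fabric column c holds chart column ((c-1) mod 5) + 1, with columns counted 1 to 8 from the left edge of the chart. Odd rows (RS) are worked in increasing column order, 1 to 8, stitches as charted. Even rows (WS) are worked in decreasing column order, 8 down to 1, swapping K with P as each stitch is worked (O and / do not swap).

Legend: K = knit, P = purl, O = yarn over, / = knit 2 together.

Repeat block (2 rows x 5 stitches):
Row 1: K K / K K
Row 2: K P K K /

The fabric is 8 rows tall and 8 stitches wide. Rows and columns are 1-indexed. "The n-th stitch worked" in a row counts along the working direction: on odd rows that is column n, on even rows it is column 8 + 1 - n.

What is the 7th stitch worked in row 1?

For row 1: chart row = ((1-1) mod 2) + 1 = 1; this is a RS (odd) row.
Chart row 1 tiled across columns 1-8: K K / K K K K /
RS row: no reversal, no swap; stitch n worked = column n.
The 7th stitch worked is K.

Result:
K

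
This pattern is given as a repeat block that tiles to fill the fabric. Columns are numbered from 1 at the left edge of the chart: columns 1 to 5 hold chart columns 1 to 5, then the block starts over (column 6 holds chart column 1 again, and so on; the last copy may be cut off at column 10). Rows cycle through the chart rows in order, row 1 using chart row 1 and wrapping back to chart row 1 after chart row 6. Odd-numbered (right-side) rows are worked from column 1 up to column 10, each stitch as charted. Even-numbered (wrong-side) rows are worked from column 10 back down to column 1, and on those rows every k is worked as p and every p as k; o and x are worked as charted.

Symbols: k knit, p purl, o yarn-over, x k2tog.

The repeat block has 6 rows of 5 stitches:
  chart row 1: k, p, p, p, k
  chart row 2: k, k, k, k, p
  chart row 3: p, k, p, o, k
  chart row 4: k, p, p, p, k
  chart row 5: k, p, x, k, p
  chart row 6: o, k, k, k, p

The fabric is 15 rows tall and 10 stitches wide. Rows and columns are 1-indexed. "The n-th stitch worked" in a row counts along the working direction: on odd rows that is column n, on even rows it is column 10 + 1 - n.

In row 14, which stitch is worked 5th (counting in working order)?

For row 14: chart row = ((14-1) mod 6) + 1 = 2; this is a WS (even) row.
Chart row 2 tiled across columns 1-10: k k k k p k k k k p
Wrong side: read the tiled row from column 10 down to 1 and exchange k with p (leave o, x).
Row 14 as worked: k p p p p k p p p p
Counting 5 along the worked row gives p.

Stitch:
p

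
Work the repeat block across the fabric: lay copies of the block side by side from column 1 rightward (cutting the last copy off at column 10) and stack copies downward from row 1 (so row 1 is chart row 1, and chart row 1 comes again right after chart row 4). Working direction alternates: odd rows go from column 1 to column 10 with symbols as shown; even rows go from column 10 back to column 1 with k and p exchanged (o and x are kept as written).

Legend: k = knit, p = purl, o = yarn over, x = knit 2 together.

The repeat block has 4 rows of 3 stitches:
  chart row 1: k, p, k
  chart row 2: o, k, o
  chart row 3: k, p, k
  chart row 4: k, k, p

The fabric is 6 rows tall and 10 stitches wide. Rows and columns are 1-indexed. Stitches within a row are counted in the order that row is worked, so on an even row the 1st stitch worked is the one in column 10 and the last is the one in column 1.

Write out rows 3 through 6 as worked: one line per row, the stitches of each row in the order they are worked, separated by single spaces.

== ROWS AS WORKED ==
k p k k p k k p k k
p k p p k p p k p p
k p k k p k k p k k
o o p o o p o o p o

Derivation:
Row 3: chart row 3, RS - tile across columns 1-10 and work as-is.
Row 4: chart row 4, WS - tiled (columns 1-10): k k p k k p k k p k; work from column 10 back to 1 with k<->p swapped.
Row 5: chart row 1, RS - tile across columns 1-10 and work as-is.
Row 6: chart row 2, WS - tiled (columns 1-10): o k o o k o o k o o; work from column 10 back to 1 with k<->p swapped.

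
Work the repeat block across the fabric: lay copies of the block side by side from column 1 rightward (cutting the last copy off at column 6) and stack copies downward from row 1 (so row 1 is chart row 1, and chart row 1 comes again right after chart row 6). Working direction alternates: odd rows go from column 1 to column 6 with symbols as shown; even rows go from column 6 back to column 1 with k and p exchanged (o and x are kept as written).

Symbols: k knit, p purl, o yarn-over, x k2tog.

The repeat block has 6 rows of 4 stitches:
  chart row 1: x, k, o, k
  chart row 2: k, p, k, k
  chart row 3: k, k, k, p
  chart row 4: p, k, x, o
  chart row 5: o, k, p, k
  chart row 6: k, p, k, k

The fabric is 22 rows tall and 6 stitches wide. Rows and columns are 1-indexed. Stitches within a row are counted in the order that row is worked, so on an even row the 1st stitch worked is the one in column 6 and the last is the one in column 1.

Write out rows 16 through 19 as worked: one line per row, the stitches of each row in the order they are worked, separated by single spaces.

Row 16: chart row 4, WS - tiled (columns 1-6): p k x o p k; work from column 6 back to 1 with k<->p swapped.
Row 17: chart row 5, RS - tile across columns 1-6 and work as-is.
Row 18: chart row 6, WS - tiled (columns 1-6): k p k k k p; work from column 6 back to 1 with k<->p swapped.
Row 19: chart row 1, RS - tile across columns 1-6 and work as-is.

== ROWS AS WORKED ==
p k o x p k
o k p k o k
k p p p k p
x k o k x k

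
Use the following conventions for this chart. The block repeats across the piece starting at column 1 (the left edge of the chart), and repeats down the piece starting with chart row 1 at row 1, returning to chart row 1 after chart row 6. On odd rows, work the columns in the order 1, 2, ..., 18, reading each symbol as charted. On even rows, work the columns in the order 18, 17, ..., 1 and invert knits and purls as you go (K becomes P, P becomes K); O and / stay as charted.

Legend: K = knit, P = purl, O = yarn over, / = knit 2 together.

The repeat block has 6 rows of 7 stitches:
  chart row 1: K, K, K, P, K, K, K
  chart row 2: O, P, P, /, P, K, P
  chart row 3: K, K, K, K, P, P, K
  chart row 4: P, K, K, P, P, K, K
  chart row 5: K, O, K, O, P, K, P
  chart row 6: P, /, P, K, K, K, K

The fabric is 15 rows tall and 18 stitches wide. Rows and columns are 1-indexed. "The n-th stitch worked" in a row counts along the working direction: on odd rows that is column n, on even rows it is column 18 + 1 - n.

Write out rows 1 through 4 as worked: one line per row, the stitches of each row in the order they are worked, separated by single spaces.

Result:
K K K P K K K K K K P K K K K K K P
/ K K O K P K / K K O K P K / K K O
K K K K P P K K K K K P P K K K K K
K P P K P P K K P P K P P K K P P K

Derivation:
Row 1: chart row 1, RS - tile across columns 1-18 and work as-is.
Row 2: chart row 2, WS - tiled (columns 1-18): O P P / P K P O P P / P K P O P P /; work from column 18 back to 1 with K<->P swapped.
Row 3: chart row 3, RS - tile across columns 1-18 and work as-is.
Row 4: chart row 4, WS - tiled (columns 1-18): P K K P P K K P K K P P K K P K K P; work from column 18 back to 1 with K<->P swapped.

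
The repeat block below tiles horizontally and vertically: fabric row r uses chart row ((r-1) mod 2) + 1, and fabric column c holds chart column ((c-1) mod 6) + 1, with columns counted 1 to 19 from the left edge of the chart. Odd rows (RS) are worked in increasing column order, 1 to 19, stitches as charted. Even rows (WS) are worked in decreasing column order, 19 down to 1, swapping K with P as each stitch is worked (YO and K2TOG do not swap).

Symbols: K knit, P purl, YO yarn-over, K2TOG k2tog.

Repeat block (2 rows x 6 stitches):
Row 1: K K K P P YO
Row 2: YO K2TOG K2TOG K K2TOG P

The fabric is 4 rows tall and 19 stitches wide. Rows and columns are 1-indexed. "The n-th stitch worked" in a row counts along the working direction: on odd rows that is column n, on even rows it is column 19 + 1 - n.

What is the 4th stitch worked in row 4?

== STITCH ==
P

Derivation:
Row 4 uses chart row ((4-1) mod 2)+1 = 2. Row 4 is even, so WS.
Chart row 2 tiled across columns 1-19: YO K2TOG K2TOG K K2TOG P YO K2TOG K2TOG K K2TOG P YO K2TOG K2TOG K K2TOG P YO
Wrong side: read the tiled row from column 19 down to 1 and exchange K with P (leave YO, K2TOG).
Row 4 as worked: YO K K2TOG P K2TOG K2TOG YO K K2TOG P K2TOG K2TOG YO K K2TOG P K2TOG K2TOG YO
Counting 4 along the worked row gives P.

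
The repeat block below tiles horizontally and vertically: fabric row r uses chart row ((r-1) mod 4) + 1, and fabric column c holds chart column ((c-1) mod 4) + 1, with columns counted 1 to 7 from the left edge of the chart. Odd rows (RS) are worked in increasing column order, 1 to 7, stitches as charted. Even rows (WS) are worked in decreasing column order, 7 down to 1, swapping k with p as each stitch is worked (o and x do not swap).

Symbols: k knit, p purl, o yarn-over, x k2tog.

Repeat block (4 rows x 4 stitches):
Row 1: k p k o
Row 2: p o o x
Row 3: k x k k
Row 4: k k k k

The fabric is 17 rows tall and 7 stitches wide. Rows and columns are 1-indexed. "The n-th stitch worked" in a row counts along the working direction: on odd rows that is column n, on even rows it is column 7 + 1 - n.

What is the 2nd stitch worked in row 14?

Result:
o

Derivation:
Row 14 uses chart row ((14-1) mod 4)+1 = 2. Row 14 is even, so WS.
Chart row 2 tiled across columns 1-7: p o o x p o o
Wrong side: read the tiled row from column 7 down to 1 and exchange k with p (leave o, x).
Row 14 as worked: o o k x o o k
Counting 2 along the worked row gives o.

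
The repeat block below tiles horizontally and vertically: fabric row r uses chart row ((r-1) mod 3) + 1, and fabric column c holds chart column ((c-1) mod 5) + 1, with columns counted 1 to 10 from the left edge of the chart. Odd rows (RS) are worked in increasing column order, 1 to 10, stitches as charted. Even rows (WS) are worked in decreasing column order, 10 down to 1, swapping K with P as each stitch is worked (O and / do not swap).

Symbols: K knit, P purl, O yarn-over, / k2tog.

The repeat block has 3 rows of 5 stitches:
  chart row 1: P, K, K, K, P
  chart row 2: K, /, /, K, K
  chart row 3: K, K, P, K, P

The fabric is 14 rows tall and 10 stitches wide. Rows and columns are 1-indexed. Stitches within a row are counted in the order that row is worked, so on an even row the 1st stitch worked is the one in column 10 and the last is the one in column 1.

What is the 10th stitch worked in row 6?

Stitch:
P

Derivation:
Row 6: (6-1) mod 3 = 2, so use chart row 3. Even row -> WS.
Chart row 3 tiled across columns 1-10: K K P K P K K P K P
Wrong side: read the tiled row from column 10 down to 1 and exchange K with P (leave O, /).
Row 6 as worked: K P K P P K P K P P
Counting 10 along the worked row gives P.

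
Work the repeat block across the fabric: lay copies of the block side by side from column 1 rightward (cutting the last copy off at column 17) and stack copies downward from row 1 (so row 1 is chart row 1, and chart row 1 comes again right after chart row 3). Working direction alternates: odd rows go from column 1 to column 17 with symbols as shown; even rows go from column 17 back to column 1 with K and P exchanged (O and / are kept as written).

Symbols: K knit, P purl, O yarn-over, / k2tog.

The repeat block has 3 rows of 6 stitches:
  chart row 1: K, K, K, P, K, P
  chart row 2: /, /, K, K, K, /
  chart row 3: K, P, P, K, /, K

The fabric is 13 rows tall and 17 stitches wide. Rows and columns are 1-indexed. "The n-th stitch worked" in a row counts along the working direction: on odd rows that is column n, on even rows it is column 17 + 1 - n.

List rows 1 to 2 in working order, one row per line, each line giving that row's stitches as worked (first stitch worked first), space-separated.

Result:
K K K P K P K K K P K P K K K P K
P P P / / / P P P / / / P P P / /

Derivation:
Row 1: chart row 1, RS - tile across columns 1-17 and work as-is.
Row 2: chart row 2, WS - tiled (columns 1-17): / / K K K / / / K K K / / / K K K; work from column 17 back to 1 with K<->P swapped.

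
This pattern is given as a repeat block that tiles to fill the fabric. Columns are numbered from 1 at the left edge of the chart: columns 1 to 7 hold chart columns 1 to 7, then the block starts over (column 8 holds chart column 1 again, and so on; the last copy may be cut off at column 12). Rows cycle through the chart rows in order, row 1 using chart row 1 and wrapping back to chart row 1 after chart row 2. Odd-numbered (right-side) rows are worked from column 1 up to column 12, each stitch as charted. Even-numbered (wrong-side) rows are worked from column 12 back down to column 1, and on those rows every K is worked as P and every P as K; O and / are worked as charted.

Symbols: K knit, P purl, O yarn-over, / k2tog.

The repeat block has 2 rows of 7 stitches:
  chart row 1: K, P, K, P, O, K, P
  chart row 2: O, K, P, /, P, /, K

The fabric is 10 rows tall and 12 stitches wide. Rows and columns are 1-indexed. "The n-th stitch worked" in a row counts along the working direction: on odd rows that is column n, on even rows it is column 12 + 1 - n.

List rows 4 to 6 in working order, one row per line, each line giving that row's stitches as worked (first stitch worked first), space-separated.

Row 4: chart row 2, WS - tiled (columns 1-12): O K P / P / K O K P / P; work from column 12 back to 1 with K<->P swapped.
Row 5: chart row 1, RS - tile across columns 1-12 and work as-is.
Row 6: chart row 2, WS - tiled (columns 1-12): O K P / P / K O K P / P; work from column 12 back to 1 with K<->P swapped.

Rows as worked:
K / K P O P / K / K P O
K P K P O K P K P K P O
K / K P O P / K / K P O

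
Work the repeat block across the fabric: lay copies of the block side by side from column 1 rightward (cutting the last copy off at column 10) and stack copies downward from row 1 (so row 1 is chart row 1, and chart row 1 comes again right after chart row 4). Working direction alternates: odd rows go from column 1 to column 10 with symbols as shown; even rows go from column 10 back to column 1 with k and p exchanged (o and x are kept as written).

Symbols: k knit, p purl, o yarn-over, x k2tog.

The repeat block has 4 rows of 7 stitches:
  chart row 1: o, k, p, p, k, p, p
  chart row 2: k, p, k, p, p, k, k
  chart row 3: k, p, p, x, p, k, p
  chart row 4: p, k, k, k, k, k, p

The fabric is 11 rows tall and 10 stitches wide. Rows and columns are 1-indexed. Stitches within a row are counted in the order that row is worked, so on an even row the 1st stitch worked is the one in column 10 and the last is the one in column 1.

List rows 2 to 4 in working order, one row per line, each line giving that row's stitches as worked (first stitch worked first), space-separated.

Row 2: chart row 2, WS - tiled (columns 1-10): k p k p p k k k p k; work from column 10 back to 1 with k<->p swapped.
Row 3: chart row 3, RS - tile across columns 1-10 and work as-is.
Row 4: chart row 4, WS - tiled (columns 1-10): p k k k k k p p k k; work from column 10 back to 1 with k<->p swapped.

Rows as worked:
p k p p p k k p k p
k p p x p k p k p p
p p k k p p p p p k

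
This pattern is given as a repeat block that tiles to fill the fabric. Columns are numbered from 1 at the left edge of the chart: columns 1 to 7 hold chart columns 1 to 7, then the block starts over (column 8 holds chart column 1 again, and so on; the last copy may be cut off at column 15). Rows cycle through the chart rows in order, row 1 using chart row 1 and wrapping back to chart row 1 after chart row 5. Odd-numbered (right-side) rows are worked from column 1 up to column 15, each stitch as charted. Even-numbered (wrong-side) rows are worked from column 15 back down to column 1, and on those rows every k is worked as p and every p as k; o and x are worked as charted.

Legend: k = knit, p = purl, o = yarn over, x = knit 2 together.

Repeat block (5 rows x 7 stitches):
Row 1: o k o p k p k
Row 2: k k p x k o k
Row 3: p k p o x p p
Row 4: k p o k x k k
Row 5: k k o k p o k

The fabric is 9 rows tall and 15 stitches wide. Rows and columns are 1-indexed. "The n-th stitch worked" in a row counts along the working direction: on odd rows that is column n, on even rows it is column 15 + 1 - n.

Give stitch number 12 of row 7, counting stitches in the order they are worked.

Row 7: (7-1) mod 5 = 1, so use chart row 2. Odd row -> RS.
Chart row 2 tiled across columns 1-15: k k p x k o k k k p x k o k k
Right side: take the tiled row as-is (worked left to right from column 1).
The 12th stitch worked is k.

Stitch:
k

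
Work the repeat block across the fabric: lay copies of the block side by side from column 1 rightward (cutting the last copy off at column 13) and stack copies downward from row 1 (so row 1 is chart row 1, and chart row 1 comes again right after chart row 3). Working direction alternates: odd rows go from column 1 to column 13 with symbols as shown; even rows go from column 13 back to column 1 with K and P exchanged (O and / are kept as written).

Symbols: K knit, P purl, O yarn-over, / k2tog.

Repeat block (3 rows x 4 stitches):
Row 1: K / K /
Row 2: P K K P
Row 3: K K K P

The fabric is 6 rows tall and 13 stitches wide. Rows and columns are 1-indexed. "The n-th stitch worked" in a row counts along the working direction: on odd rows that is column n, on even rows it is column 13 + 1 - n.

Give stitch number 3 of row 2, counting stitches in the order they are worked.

== STITCH ==
P

Derivation:
Row 2 uses chart row ((2-1) mod 3)+1 = 2. Row 2 is even, so WS.
Chart row 2 tiled across columns 1-13: P K K P P K K P P K K P P
WS: work from column 13 back to column 1 (reverse the tiled row), swapping K<->P (O and / unchanged).
Row 2 as worked: K K P P K K P P K K P P K
Stitch 3 in working order -> P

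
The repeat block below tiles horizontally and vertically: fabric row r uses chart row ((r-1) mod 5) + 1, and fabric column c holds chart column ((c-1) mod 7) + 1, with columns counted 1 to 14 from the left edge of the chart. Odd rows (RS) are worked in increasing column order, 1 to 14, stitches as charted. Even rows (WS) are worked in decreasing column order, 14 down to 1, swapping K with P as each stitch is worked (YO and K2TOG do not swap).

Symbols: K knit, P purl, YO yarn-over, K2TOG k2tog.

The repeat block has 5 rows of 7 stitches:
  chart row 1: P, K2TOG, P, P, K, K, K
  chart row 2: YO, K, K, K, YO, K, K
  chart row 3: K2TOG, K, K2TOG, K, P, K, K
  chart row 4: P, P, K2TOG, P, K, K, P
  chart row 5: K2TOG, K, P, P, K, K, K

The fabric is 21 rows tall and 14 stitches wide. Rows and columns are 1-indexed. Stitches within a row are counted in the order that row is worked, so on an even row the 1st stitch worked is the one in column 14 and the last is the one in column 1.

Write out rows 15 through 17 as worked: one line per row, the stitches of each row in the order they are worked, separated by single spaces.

Row 15: chart row 5, RS - tile across columns 1-14 and work as-is.
Row 16: chart row 1, WS - tiled (columns 1-14): P K2TOG P P K K K P K2TOG P P K K K; work from column 14 back to 1 with K<->P swapped.
Row 17: chart row 2, RS - tile across columns 1-14 and work as-is.

Rows as worked:
K2TOG K P P K K K K2TOG K P P K K K
P P P K K K2TOG K P P P K K K2TOG K
YO K K K YO K K YO K K K YO K K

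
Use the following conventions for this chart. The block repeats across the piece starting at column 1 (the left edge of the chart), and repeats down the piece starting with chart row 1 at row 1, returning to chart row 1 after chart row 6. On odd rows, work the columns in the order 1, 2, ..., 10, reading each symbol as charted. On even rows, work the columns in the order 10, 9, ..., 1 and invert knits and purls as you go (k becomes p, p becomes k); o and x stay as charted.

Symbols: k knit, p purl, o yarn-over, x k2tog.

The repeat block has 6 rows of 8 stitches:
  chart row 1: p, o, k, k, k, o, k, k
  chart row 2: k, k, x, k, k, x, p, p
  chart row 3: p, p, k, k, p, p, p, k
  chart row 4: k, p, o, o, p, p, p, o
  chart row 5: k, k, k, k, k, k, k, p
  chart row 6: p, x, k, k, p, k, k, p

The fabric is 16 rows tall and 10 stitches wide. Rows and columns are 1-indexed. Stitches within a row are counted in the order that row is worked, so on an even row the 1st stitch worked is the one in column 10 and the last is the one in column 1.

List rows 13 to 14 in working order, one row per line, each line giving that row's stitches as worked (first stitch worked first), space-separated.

Row 13: chart row 1, RS - tile across columns 1-10 and work as-is.
Row 14: chart row 2, WS - tiled (columns 1-10): k k x k k x p p k k; work from column 10 back to 1 with k<->p swapped.

Rows as worked:
p o k k k o k k p o
p p k k x p p x p p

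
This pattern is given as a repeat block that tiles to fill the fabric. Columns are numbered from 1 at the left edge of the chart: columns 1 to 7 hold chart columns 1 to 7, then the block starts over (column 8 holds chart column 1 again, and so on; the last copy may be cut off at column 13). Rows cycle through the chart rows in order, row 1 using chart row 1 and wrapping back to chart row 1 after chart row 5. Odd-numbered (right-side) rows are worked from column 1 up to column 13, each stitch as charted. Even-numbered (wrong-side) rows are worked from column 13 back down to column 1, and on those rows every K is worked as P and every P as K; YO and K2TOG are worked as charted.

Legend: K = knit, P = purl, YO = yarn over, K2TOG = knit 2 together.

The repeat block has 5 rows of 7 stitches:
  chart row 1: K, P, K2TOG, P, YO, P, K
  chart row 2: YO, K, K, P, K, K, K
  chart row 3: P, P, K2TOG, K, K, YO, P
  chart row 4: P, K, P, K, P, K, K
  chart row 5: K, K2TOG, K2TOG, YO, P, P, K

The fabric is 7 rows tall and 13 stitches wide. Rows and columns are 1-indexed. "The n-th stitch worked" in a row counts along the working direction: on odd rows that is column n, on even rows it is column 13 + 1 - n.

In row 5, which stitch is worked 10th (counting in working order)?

Result:
K2TOG

Derivation:
For row 5: chart row = ((5-1) mod 5) + 1 = 5; this is a RS (odd) row.
Chart row 5 tiled across columns 1-13: K K2TOG K2TOG YO P P K K K2TOG K2TOG YO P P
RS: work column 1 to column 13, symbols as charted — the tiled row is the row as worked.
The 10th stitch worked is K2TOG.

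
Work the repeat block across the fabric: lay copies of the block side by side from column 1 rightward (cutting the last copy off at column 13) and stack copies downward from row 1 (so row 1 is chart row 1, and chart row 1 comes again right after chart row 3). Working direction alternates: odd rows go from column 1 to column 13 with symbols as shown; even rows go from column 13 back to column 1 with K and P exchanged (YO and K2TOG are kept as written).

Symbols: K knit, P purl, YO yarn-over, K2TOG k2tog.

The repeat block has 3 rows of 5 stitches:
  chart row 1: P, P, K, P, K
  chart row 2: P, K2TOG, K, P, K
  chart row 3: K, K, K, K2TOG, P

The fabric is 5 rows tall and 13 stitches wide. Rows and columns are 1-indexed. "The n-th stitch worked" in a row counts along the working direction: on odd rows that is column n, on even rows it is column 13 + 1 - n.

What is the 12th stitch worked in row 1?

Row 1 uses chart row ((1-1) mod 3)+1 = 1. Row 1 is odd, so RS.
Chart row 1 tiled across columns 1-13: P P K P K P P K P K P P K
RS row: no reversal, no swap; stitch n worked = column n.
Counting 12 along the worked row gives P.

Result:
P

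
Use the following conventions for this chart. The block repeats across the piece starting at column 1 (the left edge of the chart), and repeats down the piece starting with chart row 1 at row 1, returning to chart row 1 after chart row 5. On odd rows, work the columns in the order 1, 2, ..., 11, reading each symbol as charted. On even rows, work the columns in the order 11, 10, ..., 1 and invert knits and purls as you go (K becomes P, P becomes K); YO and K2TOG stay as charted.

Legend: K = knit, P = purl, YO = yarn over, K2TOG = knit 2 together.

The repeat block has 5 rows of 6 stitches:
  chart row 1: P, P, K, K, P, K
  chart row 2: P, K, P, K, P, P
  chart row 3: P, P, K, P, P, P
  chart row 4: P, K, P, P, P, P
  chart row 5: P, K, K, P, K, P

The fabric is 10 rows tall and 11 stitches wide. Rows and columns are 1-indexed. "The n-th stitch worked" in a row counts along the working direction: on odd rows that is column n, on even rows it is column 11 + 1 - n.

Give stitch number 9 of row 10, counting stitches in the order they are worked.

== STITCH ==
P

Derivation:
Row 10 uses chart row ((10-1) mod 5)+1 = 5. Row 10 is even, so WS.
Chart row 5 tiled across columns 1-11: P K K P K P P K K P K
WS row: flip the tiled sequence (start at column 11) and apply K<->P; YO and K2TOG stay.
Row 10 as worked: P K P P K K P K P P K
Counting 9 along the worked row gives P.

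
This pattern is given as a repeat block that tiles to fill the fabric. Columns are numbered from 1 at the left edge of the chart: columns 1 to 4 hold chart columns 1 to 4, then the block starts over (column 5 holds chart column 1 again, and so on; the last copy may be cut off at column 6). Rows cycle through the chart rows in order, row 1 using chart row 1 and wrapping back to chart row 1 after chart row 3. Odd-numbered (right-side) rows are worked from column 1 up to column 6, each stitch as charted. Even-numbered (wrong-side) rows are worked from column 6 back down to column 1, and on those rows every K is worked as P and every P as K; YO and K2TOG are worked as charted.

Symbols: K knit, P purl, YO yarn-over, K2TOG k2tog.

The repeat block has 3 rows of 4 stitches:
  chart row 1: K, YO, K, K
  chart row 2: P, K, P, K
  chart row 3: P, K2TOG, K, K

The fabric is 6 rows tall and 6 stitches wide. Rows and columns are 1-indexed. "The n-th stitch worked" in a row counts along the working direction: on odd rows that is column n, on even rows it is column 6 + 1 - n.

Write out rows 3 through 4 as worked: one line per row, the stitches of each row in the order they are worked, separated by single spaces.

Result:
P K2TOG K K P K2TOG
YO P P P YO P

Derivation:
Row 3: chart row 3, RS - tile across columns 1-6 and work as-is.
Row 4: chart row 1, WS - tiled (columns 1-6): K YO K K K YO; work from column 6 back to 1 with K<->P swapped.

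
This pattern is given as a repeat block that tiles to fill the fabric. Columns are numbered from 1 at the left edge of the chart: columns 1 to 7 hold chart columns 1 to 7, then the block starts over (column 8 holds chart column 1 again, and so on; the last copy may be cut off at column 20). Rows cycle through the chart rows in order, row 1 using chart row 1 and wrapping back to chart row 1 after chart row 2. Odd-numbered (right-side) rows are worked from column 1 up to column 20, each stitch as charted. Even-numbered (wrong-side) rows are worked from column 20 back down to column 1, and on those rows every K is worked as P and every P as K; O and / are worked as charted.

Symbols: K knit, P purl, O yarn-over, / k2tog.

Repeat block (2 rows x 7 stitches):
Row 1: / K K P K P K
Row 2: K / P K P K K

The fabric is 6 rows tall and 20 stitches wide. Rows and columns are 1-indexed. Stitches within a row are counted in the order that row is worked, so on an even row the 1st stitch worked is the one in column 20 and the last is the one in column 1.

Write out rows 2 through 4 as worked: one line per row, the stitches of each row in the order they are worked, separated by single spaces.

Row 2: chart row 2, WS - tiled (columns 1-20): K / P K P K K K / P K P K K K / P K P K; work from column 20 back to 1 with K<->P swapped.
Row 3: chart row 1, RS - tile across columns 1-20 and work as-is.
Row 4: chart row 2, WS - tiled (columns 1-20): K / P K P K K K / P K P K K K / P K P K; work from column 20 back to 1 with K<->P swapped.

Result:
P K P K / P P P K P K / P P P K P K / P
/ K K P K P K / K K P K P K / K K P K P
P K P K / P P P K P K / P P P K P K / P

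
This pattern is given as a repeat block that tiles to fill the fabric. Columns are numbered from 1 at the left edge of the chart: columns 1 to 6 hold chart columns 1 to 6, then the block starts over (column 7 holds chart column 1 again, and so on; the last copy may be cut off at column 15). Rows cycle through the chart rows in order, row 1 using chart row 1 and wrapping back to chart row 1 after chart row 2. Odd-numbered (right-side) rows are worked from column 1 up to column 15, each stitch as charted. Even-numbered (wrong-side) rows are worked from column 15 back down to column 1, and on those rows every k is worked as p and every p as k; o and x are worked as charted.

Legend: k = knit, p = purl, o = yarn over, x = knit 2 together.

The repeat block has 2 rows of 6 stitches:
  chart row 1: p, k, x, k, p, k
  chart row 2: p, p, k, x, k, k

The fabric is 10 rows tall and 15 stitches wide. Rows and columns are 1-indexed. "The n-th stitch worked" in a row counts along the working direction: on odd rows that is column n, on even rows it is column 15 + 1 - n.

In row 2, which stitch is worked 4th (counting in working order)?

Result:
p

Derivation:
Row 2 uses chart row ((2-1) mod 2)+1 = 2. Row 2 is even, so WS.
Chart row 2 tiled across columns 1-15: p p k x k k p p k x k k p p k
Wrong side: read the tiled row from column 15 down to 1 and exchange k with p (leave o, x).
Row 2 as worked: p k k p p x p k k p p x p k k
The 4th stitch worked is p.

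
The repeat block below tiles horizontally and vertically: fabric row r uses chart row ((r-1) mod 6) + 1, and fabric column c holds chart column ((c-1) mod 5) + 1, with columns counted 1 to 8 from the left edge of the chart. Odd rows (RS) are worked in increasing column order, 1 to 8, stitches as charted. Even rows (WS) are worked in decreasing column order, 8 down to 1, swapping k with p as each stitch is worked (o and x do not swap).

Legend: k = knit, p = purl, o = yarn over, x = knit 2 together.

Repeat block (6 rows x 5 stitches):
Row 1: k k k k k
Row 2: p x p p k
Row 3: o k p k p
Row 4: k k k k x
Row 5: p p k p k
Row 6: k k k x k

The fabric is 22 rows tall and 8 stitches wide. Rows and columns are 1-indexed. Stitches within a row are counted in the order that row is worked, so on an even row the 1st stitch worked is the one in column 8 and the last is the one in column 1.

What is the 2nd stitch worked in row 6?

== STITCH ==
p

Derivation:
For row 6: chart row = ((6-1) mod 6) + 1 = 6; this is a WS (even) row.
Chart row 6 tiled across columns 1-8: k k k x k k k k
Wrong side: read the tiled row from column 8 down to 1 and exchange k with p (leave o, x).
Row 6 as worked: p p p p x p p p
The 2nd stitch worked is p.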